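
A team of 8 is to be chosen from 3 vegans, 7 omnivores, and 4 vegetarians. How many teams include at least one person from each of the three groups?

Unrestricted: C(14,8) = 3003 ways to pick any 8 of the 14.
Subtract selections that omit an entire group: no vegans → C(11,8) = 165; no omnivores → C(7,8) = 0; no vegetarians → C(10,8) = 45.
Add back selections omitting two groups (i.e. drawn from a single group): C(3,8) + C(7,8) + C(4,8) = 0.
By inclusion–exclusion: 3003 − 210 + 0 = 2793.

2793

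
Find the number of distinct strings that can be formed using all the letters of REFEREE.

The 7 letters of REFEREE have repeats: E appearing 4 times and R appearing twice.
Dividing 7! = 5040 by 4!·2! = 48 for the repeated letters gives 105.

105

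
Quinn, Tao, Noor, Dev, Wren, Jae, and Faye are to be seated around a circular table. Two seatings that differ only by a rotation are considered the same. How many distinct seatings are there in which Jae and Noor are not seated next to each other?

Without the restriction there are (6)! = 720 seatings.
Those with Jae next to Noor: fuse the pair into one unit and seat 6 units around a circle — 2·(5)! = 240.
Subtracting, 720 − 240 = 480.

480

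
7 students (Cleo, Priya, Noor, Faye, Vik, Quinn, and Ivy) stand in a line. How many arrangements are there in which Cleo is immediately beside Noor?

Treat {Cleo, Noor} as a single unit. There are 6 units to order, and the pair itself can be ordered 2 ways.
So the count is 2·(6)! = 1440.

1440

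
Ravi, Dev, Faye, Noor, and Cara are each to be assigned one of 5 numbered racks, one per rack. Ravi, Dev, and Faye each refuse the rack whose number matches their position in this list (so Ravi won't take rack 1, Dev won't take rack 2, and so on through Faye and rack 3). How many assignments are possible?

64

Let Aᵢ (for i ∈ {1, 2, 3}) be the placements that put person i in their forbidden rack. Any j of these fix j positions, leaving (5−j)! ways to fill the rest, and there are C(3,j) ways to pick which j.
By inclusion–exclusion, the number of valid placements is Σ_{j=0}^{3} (−1)^j C(3,j)·(5−j)!.
Computing: 120 − 72 + 18 − 2 = 64.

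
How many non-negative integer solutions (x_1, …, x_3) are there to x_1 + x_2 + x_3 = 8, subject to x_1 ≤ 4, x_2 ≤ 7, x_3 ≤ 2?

Ignoring the caps, the number of non-negative solutions to x_1+…+x_3 = 8 is C(10,2) = 45.
Subtract solutions that violate a single cap (substitute x_i' = x_i − (cap_i+1)): x_1 ≥ 5 gives C(5,2) = 10; x_2 ≥ 8 gives C(2,2) = 1; x_3 ≥ 3 gives C(7,2) = 21. Together 32.
Add back pairs where two caps are both exceeded: 0 + 1 + 0 = 1.
By inclusion–exclusion the count is 45 − 32 + 1 = 14.

14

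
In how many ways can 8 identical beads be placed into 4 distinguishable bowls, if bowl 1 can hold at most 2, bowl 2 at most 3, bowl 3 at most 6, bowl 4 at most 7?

73

By stars and bars, unrestricted non-negative solutions to x_1+…+x_4 = 8 number C(8+3,3) = 165.
Subtract solutions that violate a single cap (substitute x_i' = x_i − (cap_i+1)): x_1 ≥ 3 gives C(8,3) = 56; x_2 ≥ 4 gives C(7,3) = 35; x_3 ≥ 7 gives C(4,3) = 4; x_4 ≥ 8 gives C(3,3) = 1. Together 96.
Add back pairs where two caps are both exceeded: 4 + 0 + 0 + 0 + 0 + 0 = 4.
By inclusion–exclusion the count is 165 − 96 + 4 = 73.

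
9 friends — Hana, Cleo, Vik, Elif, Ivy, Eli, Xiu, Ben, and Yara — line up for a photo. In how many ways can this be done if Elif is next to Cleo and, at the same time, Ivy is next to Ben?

Treat {Elif,Cleo} as one block (2 orders) and {Ivy,Ben} as another (2 orders).
That leaves 7 units to arrange: 2 × 2 × 7! = 4 × 5040 = 20160.

20160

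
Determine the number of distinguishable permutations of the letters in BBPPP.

Letter multiplicities in BBPPP: B×2, P×3.
The number of distinct arrangements is 5!/(3!·2!) = 120/12 = 10.

10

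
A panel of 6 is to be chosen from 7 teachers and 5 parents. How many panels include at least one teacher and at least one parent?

917

Total 6-person selections from all 12: C(12,6) = 924.
Subtract selections that omit an entire group: no teachers → C(5,6) = 0; no parents → C(7,6) = 7.
Both groups omitted at once is impossible, so 924 − 7 = 917.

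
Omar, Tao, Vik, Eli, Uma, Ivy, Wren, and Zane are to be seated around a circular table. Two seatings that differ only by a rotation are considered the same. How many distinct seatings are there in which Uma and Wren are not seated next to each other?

Without the restriction there are (7)! = 5040 seatings.
Those with Uma next to Wren: fuse the pair into one unit and seat 7 units around a circle — 2·(6)! = 1440.
Subtracting, 5040 − 1440 = 3600.

3600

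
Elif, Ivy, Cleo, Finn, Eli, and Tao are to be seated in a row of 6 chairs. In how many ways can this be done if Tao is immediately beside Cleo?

240

Place the 4 others and the Tao-Cleo pair as 5 objects in a line; the pair has 2 internal arrangements.
So the count is 2·(5)! = 240.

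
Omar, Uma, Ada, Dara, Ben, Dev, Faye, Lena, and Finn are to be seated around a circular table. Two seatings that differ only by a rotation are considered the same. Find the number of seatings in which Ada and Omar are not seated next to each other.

All circular seatings of 9 people number (8)! = 40320.
Seatings with Ada beside Omar: treat them as a block with 2 internal orders, giving 2 × (7)! = 10080.
Subtracting, 40320 − 10080 = 30240.

30240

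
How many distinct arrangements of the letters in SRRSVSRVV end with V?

With the last slot taken by V, it remains to arrange the other 8 letters (SRRSSRVV).
Those 8 letters have R appearing 3 times, S appearing 3 times, and V appearing twice, giving (8)!/(3!·3!·2!) = 560.

560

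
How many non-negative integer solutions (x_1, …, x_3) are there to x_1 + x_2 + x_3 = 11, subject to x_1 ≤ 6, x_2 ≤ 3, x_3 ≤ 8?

Ignoring the caps, the number of non-negative solutions to x_1+…+x_3 = 11 is C(13,2) = 78.
Subtract solutions that violate a single cap (substitute x_i' = x_i − (cap_i+1)): x_1 ≥ 7 gives C(6,2) = 15; x_2 ≥ 4 gives C(9,2) = 36; x_3 ≥ 9 gives C(4,2) = 6. Together 57.
Add back pairs where two caps are both exceeded: 1 + 0 + 0 = 1.
By inclusion–exclusion the count is 78 − 57 + 1 = 22.

22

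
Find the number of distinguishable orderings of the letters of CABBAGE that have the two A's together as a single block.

360

Treat the 2 copies of A as a single block. The multiset to arrange is then {AA, B, B, C, E, G}, 6 items in all.
That gives (6)!/(2!) = 360 arrangements.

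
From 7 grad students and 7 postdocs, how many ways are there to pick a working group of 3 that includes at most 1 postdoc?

Split by how many postdocs are chosen (0 through 1).
Sum: C(7,0)·C(7,3) + C(7,1)·C(7,2) = 35 + 147 = 182.

182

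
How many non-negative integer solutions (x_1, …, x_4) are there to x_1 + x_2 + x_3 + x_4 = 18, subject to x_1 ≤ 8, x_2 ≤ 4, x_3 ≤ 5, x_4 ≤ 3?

By stars and bars, unrestricted non-negative solutions to x_1+…+x_4 = 18 number C(18+3,3) = 1330.
Subtract solutions that violate a single cap (substitute x_i' = x_i − (cap_i+1)): x_1 ≥ 9 gives C(12,3) = 220; x_2 ≥ 5 gives C(16,3) = 560; x_3 ≥ 6 gives C(15,3) = 455; x_4 ≥ 4 gives C(17,3) = 680. Together 1915.
Add back pairs where two caps are both exceeded: 35 + 20 + 56 + 120 + 220 + 165 = 616.
Subtract triples: 0 + 1 + 0 + 20 = 21.
By inclusion–exclusion the count is 1330 − 1915 + 616 − 21 = 10.

10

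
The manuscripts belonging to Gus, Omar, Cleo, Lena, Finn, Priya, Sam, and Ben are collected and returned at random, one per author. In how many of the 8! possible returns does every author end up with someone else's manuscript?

14833

Let Aᵢ be the assignments in which author i gets their own manuscript. We want the size of the complement of A₁∪…∪A_8.
By inclusion–exclusion this is Σ_{j=0}^{8} (−1)^j C(8,j)·(8−j)!.
Computing: 40320 − 40320 + 20160 − 6720 + 1680 − 336 + 56 − 8 + 1 = 14833.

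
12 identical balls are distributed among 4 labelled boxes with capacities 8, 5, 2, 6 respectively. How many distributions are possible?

Ignoring the caps, the number of non-negative solutions to x_1+…+x_4 = 12 is C(15,3) = 455.
Subtract solutions that violate a single cap (substitute x_i' = x_i − (cap_i+1)): x_1 ≥ 9 gives C(6,3) = 20; x_2 ≥ 6 gives C(9,3) = 84; x_3 ≥ 3 gives C(12,3) = 220; x_4 ≥ 7 gives C(8,3) = 56. Together 380.
Add back pairs where two caps are both exceeded: 0 + 1 + 0 + 20 + 0 + 10 = 31.
By inclusion–exclusion the count is 455 − 380 + 31 = 106.

106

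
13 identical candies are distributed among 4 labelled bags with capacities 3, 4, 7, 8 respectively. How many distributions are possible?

125

By stars and bars, unrestricted non-negative solutions to x_1+…+x_4 = 13 number C(13+3,3) = 560.
Subtract solutions that violate a single cap (substitute x_i' = x_i − (cap_i+1)): x_1 ≥ 4 gives C(12,3) = 220; x_2 ≥ 5 gives C(11,3) = 165; x_3 ≥ 8 gives C(8,3) = 56; x_4 ≥ 9 gives C(7,3) = 35. Together 476.
Add back pairs where two caps are both exceeded: 35 + 4 + 1 + 1 + 0 + 0 = 41.
By inclusion–exclusion the count is 560 − 476 + 41 = 125.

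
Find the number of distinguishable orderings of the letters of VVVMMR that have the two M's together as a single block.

Treat the 2 copies of M as a single block. The multiset to arrange is then {MM, R, V, V, V}, 5 items in all.
That gives (5)!/(3!) = 20 arrangements.

20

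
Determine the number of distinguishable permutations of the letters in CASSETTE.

CASSETTE has 8 letters with E appearing twice, S appearing twice, and T appearing twice.
So there are 8! / (2!·2!·2!) = 5040 distinguishable arrangements.

5040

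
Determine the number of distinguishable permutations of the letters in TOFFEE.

The 6 letters of TOFFEE have repeats: E appearing twice and F appearing twice.
Dividing 6! = 720 by 2!·2! = 4 for the repeated letters gives 180.

180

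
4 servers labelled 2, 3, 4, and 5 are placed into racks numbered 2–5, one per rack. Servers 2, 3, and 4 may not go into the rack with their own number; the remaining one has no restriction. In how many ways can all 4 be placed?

11

Let Aᵢ (for i ∈ {2, 3, 4}) be the placements that put server i in its forbidden rack. Any j of these fix j positions, leaving (4−j)! ways to fill the rest, and there are C(3,j) ways to pick which j.
By inclusion–exclusion, the number of valid placements is Σ_{j=0}^{3} (−1)^j C(3,j)·(4−j)!.
Computing: 24 − 18 + 6 − 1 = 11.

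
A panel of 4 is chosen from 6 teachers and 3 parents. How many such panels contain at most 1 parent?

Split by how many parents are chosen (0 through 1).
Sum: C(3,0)·C(6,4) + C(3,1)·C(6,3) = 15 + 60 = 75.

75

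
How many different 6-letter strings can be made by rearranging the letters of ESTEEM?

ESTEEM has 6 letters with E appearing 3 times.
The number of distinct arrangements is 6!/(3!) = 720/6 = 120.

120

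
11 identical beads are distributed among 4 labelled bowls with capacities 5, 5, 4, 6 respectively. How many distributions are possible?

By stars and bars, unrestricted non-negative solutions to x_1+…+x_4 = 11 number C(11+3,3) = 364.
Subtract solutions that violate a single cap (substitute x_i' = x_i − (cap_i+1)): x_1 ≥ 6 gives C(8,3) = 56; x_2 ≥ 6 gives C(8,3) = 56; x_3 ≥ 5 gives C(9,3) = 84; x_4 ≥ 7 gives C(7,3) = 35. Together 231.
Add back pairs where two caps are both exceeded: 0 + 1 + 0 + 1 + 0 + 0 = 2.
By inclusion–exclusion the count is 364 − 231 + 2 = 135.

135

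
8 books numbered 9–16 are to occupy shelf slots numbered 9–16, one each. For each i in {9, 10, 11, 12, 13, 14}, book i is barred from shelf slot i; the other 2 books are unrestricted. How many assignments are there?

Let Aᵢ (for 9 ≤ i ≤ 14) be the placements that put book i in its forbidden shelf slot. Any j of these fix j positions, leaving (8−j)! ways to fill the rest, and there are C(6,j) ways to pick which j.
By inclusion–exclusion, the number of valid placements is Σ_{j=0}^{6} (−1)^j C(6,j)·(8−j)!.
Computing: 40320 − 30240 + 10800 − 2400 + 360 − 36 + 2 = 18806.

18806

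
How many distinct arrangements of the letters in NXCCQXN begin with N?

180

With the first slot taken by N, it remains to arrange the other 6 letters (XCCQXN).
Those 6 letters have C appearing twice and X appearing twice, giving (6)!/(2!·2!) = 180.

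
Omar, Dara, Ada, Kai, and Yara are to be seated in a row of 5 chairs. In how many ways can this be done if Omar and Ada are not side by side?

Of the 5! = 120 arrangements, those with Omar and Ada adjacent number 2 × 4! = 48 (treat the pair as a block with 2 internal orders).
Complementary counting: 120 − 48 = 72.

72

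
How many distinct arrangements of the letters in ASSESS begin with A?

With the first slot taken by A, it remains to arrange the other 5 letters (SSESS).
Those 5 letters have S appearing 4 times, giving (5)!/(4!) = 5.

5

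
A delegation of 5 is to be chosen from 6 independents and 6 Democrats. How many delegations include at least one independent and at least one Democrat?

780

Unrestricted: C(12,5) = 792 ways to pick any 5 of the 12.
Subtract selections that omit an entire group: no independents → C(6,5) = 6; no Democrats → C(6,5) = 6.
Both groups omitted at once is impossible, so 792 − 12 = 780.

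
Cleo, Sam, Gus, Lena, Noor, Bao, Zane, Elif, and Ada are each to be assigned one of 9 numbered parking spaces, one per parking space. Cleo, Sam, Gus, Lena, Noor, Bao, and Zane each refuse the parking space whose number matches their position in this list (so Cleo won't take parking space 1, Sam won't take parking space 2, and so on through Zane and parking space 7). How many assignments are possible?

Let Aᵢ (for 1 ≤ i ≤ 7) be the placements that put person i in their forbidden parking space. Any j of these fix j positions, leaving (9−j)! ways to fill the rest, and there are C(7,j) ways to pick which j.
By inclusion–exclusion, the number of valid placements is Σ_{j=0}^{7} (−1)^j C(7,j)·(9−j)!.
Computing: 362880 − 282240 + 105840 − 25200 + 4200 − 504 + 42 − 2 = 165016.

165016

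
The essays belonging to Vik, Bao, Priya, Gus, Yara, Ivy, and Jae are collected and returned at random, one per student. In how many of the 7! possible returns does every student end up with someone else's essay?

Let Aᵢ be the assignments in which student i gets their own essay. We want the size of the complement of A₁∪…∪A_7.
By inclusion–exclusion this is Σ_{j=0}^{7} (−1)^j C(7,j)·(7−j)!.
Computing: 5040 − 5040 + 2520 − 840 + 210 − 42 + 7 − 1 = 1854.

1854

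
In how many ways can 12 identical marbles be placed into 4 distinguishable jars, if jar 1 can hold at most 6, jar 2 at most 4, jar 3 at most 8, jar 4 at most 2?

86

Without the upper bounds there are C(15,3) = 455 ways to split 12 among 4 jars.
Subtract solutions that violate a single cap (substitute x_i' = x_i − (cap_i+1)): x_1 ≥ 7 gives C(8,3) = 56; x_2 ≥ 5 gives C(10,3) = 120; x_3 ≥ 9 gives C(6,3) = 20; x_4 ≥ 3 gives C(12,3) = 220. Together 416.
Add back pairs where two caps are both exceeded: 1 + 0 + 10 + 0 + 35 + 1 = 47.
By inclusion–exclusion the count is 455 − 416 + 47 = 86.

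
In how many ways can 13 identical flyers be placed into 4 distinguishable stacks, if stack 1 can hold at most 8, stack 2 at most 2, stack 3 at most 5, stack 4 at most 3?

Without the upper bounds there are C(16,3) = 560 ways to split 13 among 4 stacks.
Subtract solutions that violate a single cap (substitute x_i' = x_i − (cap_i+1)): x_1 ≥ 9 gives C(7,3) = 35; x_2 ≥ 3 gives C(13,3) = 286; x_3 ≥ 6 gives C(10,3) = 120; x_4 ≥ 4 gives C(12,3) = 220. Together 661.
Add back pairs where two caps are both exceeded: 4 + 0 + 1 + 35 + 84 + 20 = 144.
Subtract triples: 0 + 0 + 0 + 1 = 1.
By inclusion–exclusion the count is 560 − 661 + 144 − 1 = 42.

42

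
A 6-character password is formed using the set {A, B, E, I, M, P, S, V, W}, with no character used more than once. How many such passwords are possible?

This is a permutation of 6 out of 9: P(9,6) = 9!/3!.
That product is 9 × 8 × 7 × 6 × 5 × 4 = 60480.

60480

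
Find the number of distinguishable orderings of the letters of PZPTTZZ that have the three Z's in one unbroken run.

Treat the 3 copies of Z as a single block. The multiset to arrange is then {ZZZ, P, P, T, T}, 5 items in all.
That gives (5)!/(2!·2!) = 30 arrangements.

30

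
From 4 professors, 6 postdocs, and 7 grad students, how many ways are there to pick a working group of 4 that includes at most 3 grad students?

2345

Split by how many grad students are chosen (0 through 3).
Sum: C(7,0)·C(10,4) + C(7,1)·C(10,3) + C(7,2)·C(10,2) + C(7,3)·C(10,1) = 210 + 840 + 945 + 350 = 2345.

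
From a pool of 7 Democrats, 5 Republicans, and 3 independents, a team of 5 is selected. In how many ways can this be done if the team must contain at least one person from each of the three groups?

With no constraint there are C(15,5) = 3003 possible selections.
Subtract selections that omit an entire group: no Democrats → C(8,5) = 56; no Republicans → C(10,5) = 252; no independents → C(12,5) = 792.
Add back selections omitting two groups (i.e. drawn from a single group): C(7,5) + C(5,5) + C(3,5) = 22.
By inclusion–exclusion: 3003 − 1100 + 22 = 1925.

1925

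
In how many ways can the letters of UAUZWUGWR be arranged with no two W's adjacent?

23520

There are 9!/(3!·2!) = 30240 arrangements of UAUZWUGWR in total.
If the two W's are adjacent, glue them into one block, leaving 8 items to arrange: (8)!/(3!) = 6720 ways.
Subtracting, 30240 − 6720 = 23520 arrangements keep the W's apart.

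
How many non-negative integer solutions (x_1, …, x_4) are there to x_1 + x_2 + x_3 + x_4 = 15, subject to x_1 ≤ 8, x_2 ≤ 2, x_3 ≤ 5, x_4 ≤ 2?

Ignoring the caps, the number of non-negative solutions to x_1+…+x_4 = 15 is C(18,3) = 816.
Subtract solutions that violate a single cap (substitute x_i' = x_i − (cap_i+1)): x_1 ≥ 9 gives C(9,3) = 84; x_2 ≥ 3 gives C(15,3) = 455; x_3 ≥ 6 gives C(12,3) = 220; x_4 ≥ 3 gives C(15,3) = 455. Together 1214.
Add back pairs where two caps are both exceeded: 20 + 1 + 20 + 84 + 220 + 84 = 429.
Subtract triples: 0 + 1 + 0 + 20 = 21.
By inclusion–exclusion the count is 816 − 1214 + 429 − 21 = 10.

10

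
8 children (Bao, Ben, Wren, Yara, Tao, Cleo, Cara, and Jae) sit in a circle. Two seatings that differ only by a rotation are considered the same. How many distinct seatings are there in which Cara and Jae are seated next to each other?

Treat {Cara, Jae} as one unit (2 internal orders) and seat the resulting 7 units around the table: (6)! circular arrangements.
So 2 × (6)! = 2 × 720 = 1440.

1440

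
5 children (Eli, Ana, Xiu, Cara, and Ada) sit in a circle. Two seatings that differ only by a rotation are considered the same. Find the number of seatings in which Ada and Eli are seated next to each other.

12

Treat {Ada, Eli} as one unit (2 internal orders) and seat the resulting 4 units around the table: (3)! circular arrangements.
So 2 × (3)! = 2 × 6 = 12.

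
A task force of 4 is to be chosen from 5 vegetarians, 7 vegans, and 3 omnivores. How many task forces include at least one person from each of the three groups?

630

Unrestricted: C(15,4) = 1365 ways to pick any 4 of the 15.
Selections missing a whole group: no vegetarians → C(10,4) = 210; no vegans → C(8,4) = 70; no omnivores → C(12,4) = 495.
Add back selections omitting two groups (i.e. drawn from a single group): C(5,4) + C(7,4) + C(3,4) = 40.
By inclusion–exclusion: 1365 − 775 + 40 = 630.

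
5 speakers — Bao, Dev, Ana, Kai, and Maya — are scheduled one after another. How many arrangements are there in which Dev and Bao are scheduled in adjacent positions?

48

Place the 3 others and the Dev-Bao pair as 4 objects in a line; the pair has 2 internal arrangements.
So the count is 2·(4)! = 48.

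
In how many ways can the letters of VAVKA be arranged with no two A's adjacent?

18

Total arrangements of VAVKA: 5!/(2!·2!) = 30.
Arrangements with the A's together: treat AA as one letter, giving (4)!/(2!) = 12.
Subtracting, 30 − 12 = 18 arrangements keep the A's apart.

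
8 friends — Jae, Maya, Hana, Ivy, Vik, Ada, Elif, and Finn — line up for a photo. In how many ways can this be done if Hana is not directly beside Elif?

30240

There are 8! = 40320 arrangements in all. If Hana and Elif are adjacent, merging them into one block gives 2·(7)! = 10080 arrangements.
Complementary counting: 40320 − 10080 = 30240.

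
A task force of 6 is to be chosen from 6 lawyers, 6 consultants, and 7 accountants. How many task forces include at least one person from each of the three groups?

22785

Unrestricted: C(19,6) = 27132 ways to pick any 6 of the 19.
Subtract selections that omit an entire group: no lawyers → C(13,6) = 1716; no consultants → C(13,6) = 1716; no accountants → C(12,6) = 924.
Add back selections omitting two groups (i.e. drawn from a single group): C(6,6) + C(6,6) + C(7,6) = 9.
By inclusion–exclusion: 27132 − 4356 + 9 = 22785.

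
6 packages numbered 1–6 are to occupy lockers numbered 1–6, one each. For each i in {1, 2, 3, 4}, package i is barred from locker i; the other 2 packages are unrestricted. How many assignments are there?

362

Let Aᵢ (for 1 ≤ i ≤ 4) be the placements that put package i in its forbidden locker. Any j of these fix j positions, leaving (6−j)! ways to fill the rest, and there are C(4,j) ways to pick which j.
By inclusion–exclusion, the number of valid placements is Σ_{j=0}^{4} (−1)^j C(4,j)·(6−j)!.
Computing: 720 − 480 + 144 − 24 + 2 = 362.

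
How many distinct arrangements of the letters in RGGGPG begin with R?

5

Fix R in the first position and arrange the remaining 5 letters.
Those 5 letters have G appearing 4 times, giving (5)!/(4!) = 5.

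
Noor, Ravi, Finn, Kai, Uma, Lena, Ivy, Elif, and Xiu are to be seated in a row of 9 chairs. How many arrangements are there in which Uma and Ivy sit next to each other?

80640

Glue Uma and Ivy into one block (2 internal orders), leaving 8 units to arrange in a row.
That gives 2 × 8! = 2 × 40320 = 80640.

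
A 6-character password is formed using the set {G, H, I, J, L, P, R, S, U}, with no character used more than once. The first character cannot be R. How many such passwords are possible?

The first character has 9−1 = 8 choices (anything except R).
The remaining 5 characters are filled from the other 8 symbols without repetition: 8 × 7 × 6 × 5 × 4 = 6720.
Total: 8 × 6720 = 53760.

53760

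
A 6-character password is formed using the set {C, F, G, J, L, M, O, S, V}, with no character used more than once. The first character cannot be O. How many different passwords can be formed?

53760

The first character has 9−1 = 8 choices (anything except O).
The remaining 5 characters are filled from the other 8 symbols without repetition: 8 × 7 × 6 × 5 × 4 = 6720.
Total: 8 × 6720 = 53760.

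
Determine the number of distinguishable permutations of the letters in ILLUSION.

10080

The 8 letters of ILLUSION have repeats: I appearing twice and L appearing twice.
The number of distinct arrangements is 8!/(2!·2!) = 40320/4 = 10080.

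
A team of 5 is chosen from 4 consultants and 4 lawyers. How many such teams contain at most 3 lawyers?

Split by how many lawyers are chosen (0 through 3).
Sum: C(4,0)·C(4,5) + C(4,1)·C(4,4) + C(4,2)·C(4,3) + C(4,3)·C(4,2) = 0 + 4 + 24 + 24 = 52.

52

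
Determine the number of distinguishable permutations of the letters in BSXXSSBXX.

1260

BSXXSSBXX has 9 letters with B appearing twice, S appearing 3 times, and X appearing 4 times.
The number of distinct arrangements is 9!/(4!·3!·2!) = 362880/288 = 1260.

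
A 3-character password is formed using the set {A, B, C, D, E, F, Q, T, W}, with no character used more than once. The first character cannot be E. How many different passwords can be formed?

The first character has 9−1 = 8 choices (anything except E).
The remaining 2 characters are filled from the other 8 symbols without repetition: 8 × 7 = 56.
Total: 8 × 56 = 448.

448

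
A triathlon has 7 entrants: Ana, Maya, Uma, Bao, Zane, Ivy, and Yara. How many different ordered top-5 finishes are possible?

2520

There are 7 choices for 1st place, 6 for 2nd, and so on down to 3 for position 5.
That gives 7 × 6 × 5 × 4 × 3 = 2520.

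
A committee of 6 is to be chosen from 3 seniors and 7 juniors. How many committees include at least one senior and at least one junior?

203

With no constraint there are C(10,6) = 210 possible selections.
Subtract selections that omit an entire group: no seniors → C(7,6) = 7; no juniors → C(3,6) = 0.
Both groups omitted at once is impossible, so 210 − 7 = 203.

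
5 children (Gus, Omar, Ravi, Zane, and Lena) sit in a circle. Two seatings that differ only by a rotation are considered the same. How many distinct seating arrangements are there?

24

Fix one person's seat to break rotational symmetry; the remaining 4 people can be arranged in (4)! = 24 ways.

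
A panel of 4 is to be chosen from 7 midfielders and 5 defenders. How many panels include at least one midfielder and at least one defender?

455

Total 4-person selections from all 12: C(12,4) = 495.
Subtract selections that omit an entire group: no midfielders → C(5,4) = 5; no defenders → C(7,4) = 35.
Both groups omitted at once is impossible, so 495 − 40 = 455.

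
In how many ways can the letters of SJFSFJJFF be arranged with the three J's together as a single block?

Treat the 3 copies of J as a single block. The multiset to arrange is then {JJJ, F, F, F, F, S, S}, 7 items in all.
That gives (7)!/(4!·2!) = 105 arrangements.

105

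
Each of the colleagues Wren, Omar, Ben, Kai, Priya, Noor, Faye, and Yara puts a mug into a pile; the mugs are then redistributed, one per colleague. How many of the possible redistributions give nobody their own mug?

14833

This is the derangement count D_8: permutations of 8 items with no fixed point.
By inclusion–exclusion this is Σ_{j=0}^{8} (−1)^j C(8,j)·(8−j)!.
Computing: 40320 − 40320 + 20160 − 6720 + 1680 − 336 + 56 − 8 + 1 = 14833.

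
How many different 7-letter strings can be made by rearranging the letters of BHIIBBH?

Letter multiplicities in BHIIBBH: B×3, H×2, I×2.
So there are 7! / (3!·2!·2!) = 210 distinguishable arrangements.

210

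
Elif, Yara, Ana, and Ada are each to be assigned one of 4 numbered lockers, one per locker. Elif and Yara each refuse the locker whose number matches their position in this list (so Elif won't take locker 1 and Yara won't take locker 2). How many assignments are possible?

14

Let Aᵢ (for i ∈ {1, 2}) be the placements that put person i in their forbidden locker. Any j of these fix j positions, leaving (4−j)! ways to fill the rest, and there are C(2,j) ways to pick which j.
By inclusion–exclusion, the number of valid placements is Σ_{j=0}^{2} (−1)^j C(2,j)·(4−j)!.
Computing: 24 − 12 + 2 = 14.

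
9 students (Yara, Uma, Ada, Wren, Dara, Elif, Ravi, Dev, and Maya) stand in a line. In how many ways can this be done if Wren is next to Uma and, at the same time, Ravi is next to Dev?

Treat {Wren,Uma} as one block (2 orders) and {Ravi,Dev} as another (2 orders).
That leaves 7 units to arrange: 2 × 2 × 7! = 4 × 5040 = 20160.

20160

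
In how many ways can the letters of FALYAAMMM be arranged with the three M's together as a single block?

840

Treat the 3 copies of M as a single block. The multiset to arrange is then {MMM, A, A, A, F, L, Y}, 7 items in all.
That gives (7)!/(3!) = 840 arrangements.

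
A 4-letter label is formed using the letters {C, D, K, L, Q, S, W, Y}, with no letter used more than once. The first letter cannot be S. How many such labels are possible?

1470

The first letter has 8−1 = 7 choices (anything except S).
The remaining 3 letters are filled from the other 7 symbols without repetition: 7 × 6 × 5 = 210.
Total: 7 × 210 = 1470.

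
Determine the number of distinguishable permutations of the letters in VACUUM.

360

The 6 letters of VACUUM have repeats: U appearing twice.
Dividing 6! = 720 by 2! = 2 for the repeated letters gives 360.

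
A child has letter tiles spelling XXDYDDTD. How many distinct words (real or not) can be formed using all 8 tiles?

840

Letter multiplicities in XXDYDDTD: D×4, T×1, X×2, Y×1.
The number of distinct arrangements is 8!/(4!·2!) = 40320/48 = 840.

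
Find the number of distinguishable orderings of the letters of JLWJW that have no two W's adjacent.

Total arrangements of JLWJW: 5!/(2!·2!) = 30.
Arrangements with the W's together: treat WW as one letter, giving (4)!/(2!) = 12.
Hence 30 − 12 = 18.

18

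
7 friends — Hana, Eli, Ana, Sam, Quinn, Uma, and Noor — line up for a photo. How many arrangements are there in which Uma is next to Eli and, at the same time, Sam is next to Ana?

Treat {Uma,Eli} as one block (2 orders) and {Sam,Ana} as another (2 orders).
That leaves 5 units to arrange: 2 × 2 × 5! = 4 × 120 = 480.

480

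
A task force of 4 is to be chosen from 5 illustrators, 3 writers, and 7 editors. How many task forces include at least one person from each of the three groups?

Unrestricted: C(15,4) = 1365 ways to pick any 4 of the 15.
Selections missing a whole group: no illustrators → C(10,4) = 210; no writers → C(12,4) = 495; no editors → C(8,4) = 70.
Add back selections omitting two groups (i.e. drawn from a single group): C(5,4) + C(3,4) + C(7,4) = 40.
By inclusion–exclusion: 1365 − 775 + 40 = 630.

630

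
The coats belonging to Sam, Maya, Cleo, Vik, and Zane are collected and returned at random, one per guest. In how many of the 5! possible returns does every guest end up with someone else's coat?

Let Aᵢ be the assignments in which guest i gets their own coat. We want the size of the complement of A₁∪…∪A_5.
By inclusion–exclusion this is Σ_{j=0}^{5} (−1)^j C(5,j)·(5−j)!.
Computing: 120 − 120 + 60 − 20 + 5 − 1 = 44.

44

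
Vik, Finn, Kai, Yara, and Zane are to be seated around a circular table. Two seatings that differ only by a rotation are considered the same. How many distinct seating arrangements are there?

Fix one person's seat to break rotational symmetry; the remaining 4 people can be arranged in (4)! = 24 ways.

24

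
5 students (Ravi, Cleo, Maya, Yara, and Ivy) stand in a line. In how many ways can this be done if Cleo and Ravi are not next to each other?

Of the 5! = 120 arrangements, those with Cleo and Ravi adjacent number 2 × 4! = 48 (treat the pair as a block with 2 internal orders).
So 120 − 48 = 72 arrangements keep them apart.

72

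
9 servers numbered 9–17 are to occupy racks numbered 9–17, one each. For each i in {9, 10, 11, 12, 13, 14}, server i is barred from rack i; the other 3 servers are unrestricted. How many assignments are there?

Let Aᵢ (for 9 ≤ i ≤ 14) be the placements that put server i in its forbidden rack. Any j of these fix j positions, leaving (9−j)! ways to fill the rest, and there are C(6,j) ways to pick which j.
By inclusion–exclusion, the number of valid placements is Σ_{j=0}^{6} (−1)^j C(6,j)·(9−j)!.
Computing: 362880 − 241920 + 75600 − 14400 + 1800 − 144 + 6 = 183822.

183822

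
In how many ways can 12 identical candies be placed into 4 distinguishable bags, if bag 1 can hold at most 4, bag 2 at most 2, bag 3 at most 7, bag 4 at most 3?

By stars and bars, unrestricted non-negative solutions to x_1+…+x_4 = 12 number C(12+3,3) = 455.
Subtract solutions that violate a single cap (substitute x_i' = x_i − (cap_i+1)): x_1 ≥ 5 gives C(10,3) = 120; x_2 ≥ 3 gives C(12,3) = 220; x_3 ≥ 8 gives C(7,3) = 35; x_4 ≥ 4 gives C(11,3) = 165. Together 540.
Add back pairs where two caps are both exceeded: 35 + 0 + 20 + 4 + 56 + 1 = 116.
Subtract triples: 0 + 1 + 0 + 0 = 1.
By inclusion–exclusion the count is 455 − 540 + 116 − 1 = 30.

30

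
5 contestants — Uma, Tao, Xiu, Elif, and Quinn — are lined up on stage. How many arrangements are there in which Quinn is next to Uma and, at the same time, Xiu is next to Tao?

Treat {Quinn,Uma} as one block (2 orders) and {Xiu,Tao} as another (2 orders).
That leaves 3 units to arrange: 2 × 2 × 3! = 4 × 6 = 24.

24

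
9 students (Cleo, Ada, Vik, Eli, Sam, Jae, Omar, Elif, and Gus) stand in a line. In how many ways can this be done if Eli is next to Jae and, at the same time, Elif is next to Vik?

20160

Treat {Eli,Jae} as one block (2 orders) and {Elif,Vik} as another (2 orders).
That leaves 7 units to arrange: 2 × 2 × 7! = 4 × 5040 = 20160.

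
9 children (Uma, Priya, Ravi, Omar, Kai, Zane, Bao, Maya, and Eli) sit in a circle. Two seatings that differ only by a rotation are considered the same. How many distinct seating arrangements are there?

40320

Around a circle, 9 distinct people have 9!/9 = (8)! = 40320 rotationally distinct seatings.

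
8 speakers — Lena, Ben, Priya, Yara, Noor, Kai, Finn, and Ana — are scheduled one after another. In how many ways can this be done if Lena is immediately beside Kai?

10080

Place the 6 others and the Lena-Kai pair as 7 objects in a line; the pair has 2 internal arrangements.
So the count is 2·(7)! = 10080.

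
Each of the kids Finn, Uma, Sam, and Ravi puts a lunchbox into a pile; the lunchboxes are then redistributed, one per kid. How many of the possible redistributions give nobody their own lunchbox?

This is the derangement count D_4: permutations of 4 items with no fixed point.
By inclusion–exclusion this is Σ_{j=0}^{4} (−1)^j C(4,j)·(4−j)!.
Computing: 24 − 24 + 12 − 4 + 1 = 9.

9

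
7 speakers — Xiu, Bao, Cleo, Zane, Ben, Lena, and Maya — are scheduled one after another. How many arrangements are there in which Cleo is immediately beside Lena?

Treat {Cleo, Lena} as a single unit. There are 6 units to order, and the pair itself can be ordered 2 ways.
That gives 2 × 6! = 2 × 720 = 1440.

1440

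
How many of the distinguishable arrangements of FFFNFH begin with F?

Fix F in the first position and arrange the remaining 5 letters.
Those 5 letters have F appearing 3 times, giving (5)!/(3!) = 20.

20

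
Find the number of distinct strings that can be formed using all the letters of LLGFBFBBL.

5040

LLGFBFBBL has 9 letters with B appearing 3 times, F appearing twice, and L appearing 3 times.
So there are 9! / (3!·3!·2!) = 5040 distinguishable arrangements.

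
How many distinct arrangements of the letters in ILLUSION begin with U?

1260

With the first slot taken by U, it remains to arrange the other 7 letters (ILLSION).
Those 7 letters have I appearing twice and L appearing twice, giving (7)!/(2!·2!) = 1260.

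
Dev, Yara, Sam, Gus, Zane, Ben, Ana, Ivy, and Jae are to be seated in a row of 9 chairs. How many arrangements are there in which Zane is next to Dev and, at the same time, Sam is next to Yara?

20160

Treat {Zane,Dev} as one block (2 orders) and {Sam,Yara} as another (2 orders).
That leaves 7 units to arrange: 2 × 2 × 7! = 4 × 5040 = 20160.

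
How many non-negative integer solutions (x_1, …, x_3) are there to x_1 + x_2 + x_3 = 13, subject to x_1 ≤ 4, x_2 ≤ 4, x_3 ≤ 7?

6

Ignoring the caps, the number of non-negative solutions to x_1+…+x_3 = 13 is C(15,2) = 105.
Subtract solutions that violate a single cap (substitute x_i' = x_i − (cap_i+1)): x_1 ≥ 5 gives C(10,2) = 45; x_2 ≥ 5 gives C(10,2) = 45; x_3 ≥ 8 gives C(7,2) = 21. Together 111.
Add back pairs where two caps are both exceeded: 10 + 1 + 1 = 12.
By inclusion–exclusion the count is 105 − 111 + 12 = 6.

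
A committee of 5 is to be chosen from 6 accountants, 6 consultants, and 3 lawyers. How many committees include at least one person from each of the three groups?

1971

Total 5-person selections from all 15: C(15,5) = 3003.
Subtract selections that omit an entire group: no accountants → C(9,5) = 126; no consultants → C(9,5) = 126; no lawyers → C(12,5) = 792.
Add back selections omitting two groups (i.e. drawn from a single group): C(6,5) + C(6,5) + C(3,5) = 12.
By inclusion–exclusion: 3003 − 1044 + 12 = 1971.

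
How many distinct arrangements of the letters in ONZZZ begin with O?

Fix O in the first position and arrange the remaining 4 letters.
Those 4 letters have Z appearing 3 times, giving (4)!/(3!) = 4.

4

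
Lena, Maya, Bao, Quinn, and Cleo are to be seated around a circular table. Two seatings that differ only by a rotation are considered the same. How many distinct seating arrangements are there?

Seat Lena anywhere (absorbing the rotational symmetry), then permute the other 4: (4)! = 24.

24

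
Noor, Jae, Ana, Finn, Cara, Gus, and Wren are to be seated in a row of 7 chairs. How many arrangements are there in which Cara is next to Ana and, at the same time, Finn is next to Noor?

480

Treat {Cara,Ana} as one block (2 orders) and {Finn,Noor} as another (2 orders).
That leaves 5 units to arrange: 2 × 2 × 5! = 4 × 120 = 480.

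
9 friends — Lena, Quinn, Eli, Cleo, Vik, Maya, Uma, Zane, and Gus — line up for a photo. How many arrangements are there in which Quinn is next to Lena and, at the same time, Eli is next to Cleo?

Treat {Quinn,Lena} as one block (2 orders) and {Eli,Cleo} as another (2 orders).
That leaves 7 units to arrange: 2 × 2 × 7! = 4 × 5040 = 20160.

20160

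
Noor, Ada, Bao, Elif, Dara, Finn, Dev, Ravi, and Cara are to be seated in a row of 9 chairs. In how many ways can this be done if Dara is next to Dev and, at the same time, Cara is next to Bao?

20160

Treat {Dara,Dev} as one block (2 orders) and {Cara,Bao} as another (2 orders).
That leaves 7 units to arrange: 2 × 2 × 7! = 4 × 5040 = 20160.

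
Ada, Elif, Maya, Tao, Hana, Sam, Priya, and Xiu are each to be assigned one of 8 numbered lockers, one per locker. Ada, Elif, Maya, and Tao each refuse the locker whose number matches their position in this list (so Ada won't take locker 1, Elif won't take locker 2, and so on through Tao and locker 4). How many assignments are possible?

24024

Let Aᵢ (for 1 ≤ i ≤ 4) be the placements that put person i in their forbidden locker. Any j of these fix j positions, leaving (8−j)! ways to fill the rest, and there are C(4,j) ways to pick which j.
By inclusion–exclusion, the number of valid placements is Σ_{j=0}^{4} (−1)^j C(4,j)·(8−j)!.
Computing: 40320 − 20160 + 4320 − 480 + 24 = 24024.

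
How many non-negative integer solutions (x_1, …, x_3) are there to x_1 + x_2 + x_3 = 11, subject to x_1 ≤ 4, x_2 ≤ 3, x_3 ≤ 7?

By stars and bars, unrestricted non-negative solutions to x_1+…+x_3 = 11 number C(11+2,2) = 78.
Subtract solutions that violate a single cap (substitute x_i' = x_i − (cap_i+1)): x_1 ≥ 5 gives C(8,2) = 28; x_2 ≥ 4 gives C(9,2) = 36; x_3 ≥ 8 gives C(5,2) = 10. Together 74.
Add back pairs where two caps are both exceeded: 6 + 0 + 0 = 6.
By inclusion–exclusion the count is 78 − 74 + 6 = 10.

10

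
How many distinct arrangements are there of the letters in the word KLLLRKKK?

KLLLRKKK has 8 letters with K appearing 4 times and L appearing 3 times.
The number of distinct arrangements is 8!/(4!·3!) = 40320/144 = 280.

280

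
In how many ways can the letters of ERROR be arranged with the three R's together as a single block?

6

Treat the 3 copies of R as a single block. The multiset to arrange is then {RRR, E, O}, 3 items in all.
All 3 items are distinct, so there are (3)! = 6 arrangements.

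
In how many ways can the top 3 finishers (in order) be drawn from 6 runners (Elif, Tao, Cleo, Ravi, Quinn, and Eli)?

This is an ordered selection of 3 from 6: P(6,3).
That gives 6 × 5 × 4 = 120.

120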